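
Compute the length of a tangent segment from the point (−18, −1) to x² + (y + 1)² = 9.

3√35

Centre (0, −1), r² = 9. |PO|² = (−18)² + (0)² = 324.
By the tangent–radius right angle, tangent length = √(|PO|² − r²) = √315 = 3√35.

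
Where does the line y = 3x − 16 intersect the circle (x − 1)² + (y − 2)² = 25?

(5, −1) and (6, 2)

Substitute y = 3x − 16:
10x² − 110x + 300 = 0  ⟹  x² − 11x + 30 = 0
x = 6 or x = 5, giving (6, 2) and (5, −1).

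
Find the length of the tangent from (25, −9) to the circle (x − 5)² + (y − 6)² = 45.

2√145

Centre (5, 6), r² = 45. |PO|² = (20)² + (−15)² = 625.
Power of the point: PT² = |PO|² − r² = 580, so PT = 2√145.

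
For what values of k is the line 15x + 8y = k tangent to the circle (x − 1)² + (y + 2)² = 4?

k = −35 or k = 33

For a tangent, require d(centre, line) = r = 2.
|15·1 + 8·(−2) − k| / √289 = 2
|k − (−1)| = 2·17, so k = 33 or k = −35.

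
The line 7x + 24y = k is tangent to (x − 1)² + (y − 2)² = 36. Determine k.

k = −95 or k = 205

For a tangent, require d(centre, line) = r = 6.
|7·1 + 24·2 − k| / √625 = 6
|k − (55)| = 6·25, so k = 205 or k = −95.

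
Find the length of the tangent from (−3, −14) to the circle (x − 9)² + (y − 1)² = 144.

Centre (9, 1), r² = 144. |PO|² = (−12)² + (−15)² = 369.
Power of the point: PT² = |PO|² − r² = 225, so PT = 15.

15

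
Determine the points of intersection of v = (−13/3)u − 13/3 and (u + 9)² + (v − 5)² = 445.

(−7, 26) and (2, −13)

Substitute v = (−13 − 13u)/3:
178u² + 890u − 2492 = 0  ⟹  u² + 5u − 14 = 0
u = 2 or u = −7, giving (2, −13) and (−7, 26).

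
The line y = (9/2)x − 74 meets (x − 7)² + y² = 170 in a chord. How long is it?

Centre (7, 0), r² = 170. Perpendicular distance d from centre to line = |−85| / √85 = 85/√85.
Half the chord is √(r² − d²) = √(85), so the full chord is 2√85.

2√85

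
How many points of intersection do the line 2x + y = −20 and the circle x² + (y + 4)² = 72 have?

2

d² = (2·0 + 1·(−4) − (−20))²/5 = 256/5; r² = 72.
Since d² < r², the line cuts the circle twice.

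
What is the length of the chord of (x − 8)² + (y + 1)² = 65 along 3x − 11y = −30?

From the line, y = (30 + 3x)/11. Substituting:
130x² − 1690x + 1560 = 0  ⟹  x² − 13x + 12 = 0
x = 12 or x = 1, giving (12, 6) and (1, 3).
|(12, 6) − (1, 3)| = √((11)² + (3)²) = √130.

√130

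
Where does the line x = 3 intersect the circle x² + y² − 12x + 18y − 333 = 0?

The line gives x = 3. Substituting into the circle:
y² + 18y − 360 = 0
y = 12 or y = −30, giving (3, 12) and (3, −30).

(3, −30) and (3, 12)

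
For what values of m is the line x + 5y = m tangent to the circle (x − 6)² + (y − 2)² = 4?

For a tangent, require d(centre, line) = r = 2.
|1·6 + 5·2 − m| / √26 = 2
|m − (16)| = 2√26.

m = 16 ± 2√26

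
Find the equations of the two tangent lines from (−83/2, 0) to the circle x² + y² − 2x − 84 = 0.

A line y − (0) = m(x − (−83/2)) is tangent when its distance from (1, 0) is √85:
(85/2m − (0))² = 85(m² + 1)
81m² − 4 = 0, so m = 2/9 or m = −2/9.
Through (−83/2, 0) these give 2x − 9y = −83 and 2x + 9y = −83.

2x − 9y = −83 and 2x + 9y = −83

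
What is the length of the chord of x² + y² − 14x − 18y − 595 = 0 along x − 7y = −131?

35√2

Centre (7, 9), r² = 725. Perpendicular distance d from centre to line = |75| / √50 = 75/√50.
Half the chord is √(r² − d²) = √(1225/2), so the full chord is 35√2.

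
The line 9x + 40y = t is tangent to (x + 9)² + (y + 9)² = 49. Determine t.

For a tangent, require d(centre, line) = r = 7.
|9·(−9) + 40·(−9) − t| / √1681 = 7
|t − (−441)| = 7·41, so t = −154 or t = −728.

t = −728 or t = −154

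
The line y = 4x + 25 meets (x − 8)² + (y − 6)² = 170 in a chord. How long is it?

2√17

Centre (8, 6), r² = 170. Perpendicular distance d from centre to line = |51| / √17 = 51/√17.
Chord = 2√(r² − d²) = 2·√(17) = 2√17.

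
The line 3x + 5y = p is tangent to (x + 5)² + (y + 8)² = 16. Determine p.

p = −55 ± 4√34

The line touches the circle iff its distance from (−5, −8) is 4:
|3·(−5) + 5·(−8) − p| / √34 = 4
|p − (−55)| = 4√34.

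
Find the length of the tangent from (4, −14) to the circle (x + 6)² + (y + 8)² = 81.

√55

Centre (−6, −8), r² = 81. |PO|² = (10)² + (−6)² = 136.
The tangent meets the radius at right angles, so tangent² = |PO|² − r² = 136 − 81 = 55.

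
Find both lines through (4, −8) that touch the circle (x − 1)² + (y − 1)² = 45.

Write the tangent as mx − y + (−8 − m·(4)) = 0 and set its distance from the centre to 3√5:
[m·(−3) − (9)]² = 45(m² + 1)
2m² − 3m − 2 = 0, so m = 2 or m = −1/2.
Through (4, −8) these give 2x − y = 16 and x + 2y = −12.

2x − y = 16 and x + 2y = −12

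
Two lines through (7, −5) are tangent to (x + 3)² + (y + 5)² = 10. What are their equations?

x + 3y = −8 and x − 3y = 22

Let a tangent through (7, −5) have slope m. Its distance from (−3, −5) must equal √10:
(−10m − (0))² = 10(m² + 1)
9m² − 1 = 0, so m = −1/3 or m = 1/3.
Through (7, −5) these give x + 3y = −8 and x − 3y = 22.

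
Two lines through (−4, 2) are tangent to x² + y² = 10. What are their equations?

Write the tangent as mx − y + (2 − m·(−4)) = 0 and set its distance from the centre to √10:
[m·(4) − (−2)]² = 10(m² + 1)
3m² + 8m − 3 = 0, so m = 1/3 or m = −3.
With m = 1/3: x − 3y = −10. With m = −3: 3x + y = −10.

x − 3y = −10 and 3x + y = −10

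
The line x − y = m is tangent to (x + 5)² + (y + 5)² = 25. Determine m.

m = ±5√2

Tangency holds when the distance from the centre (−5, −5) to the line equals the radius 5:
|1·(−5) − 1·(−5) − m| / √2 = 5
|m| = 5√2.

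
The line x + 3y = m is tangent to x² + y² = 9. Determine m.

For a tangent, require d(centre, line) = r = 3.
|1·0 + 3·0 − m| / √10 = 3
|m| = 3√10.

m = ±3√10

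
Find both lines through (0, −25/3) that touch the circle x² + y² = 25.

4x + 3y = −25 and 4x − 3y = 25

Let a tangent through (0, −25/3) have slope m. Its distance from (0, 0) must equal 5:
(0m − (25/3))² = 25(m² + 1)
9m² − 16 = 0, so m = −4/3 or m = 4/3.
With m = −4/3: 4x + 3y = −25. With m = 4/3: 4x − 3y = 25.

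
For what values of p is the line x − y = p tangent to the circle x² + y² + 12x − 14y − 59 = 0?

p = −13 ± 12√2

For a tangent, require d(centre, line) = r = 12.
|1·(−6) − 1·7 − p| / √2 = 12
|p − (−13)| = 12√2.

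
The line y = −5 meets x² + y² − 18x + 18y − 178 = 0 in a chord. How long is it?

36

The distance from (9, −9) to the line is 4, and r² = 340.
Chord = 2√(r² − d²) = 2·√(324) = 36.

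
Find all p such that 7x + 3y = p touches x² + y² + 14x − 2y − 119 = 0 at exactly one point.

The line touches the circle iff its distance from (−7, 1) is 13:
|7·(−7) + 3·1 − p| / √58 = 13
|p − (−46)| = 13√58.

p = −46 ± 13√58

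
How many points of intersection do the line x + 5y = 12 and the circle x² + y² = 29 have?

2

Substituting the line into the circle gives 26x² − 24x − 581 = 0.
Discriminant = (−24)² − 4·26·(−581) = 61000 > 0.
Two real roots: the line is a secant.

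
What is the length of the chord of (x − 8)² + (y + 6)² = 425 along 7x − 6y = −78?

2√85

Express y = (78 + 7x)/6 and substitute into the circle:
85x² + 1020x = 0  ⟹  x² + 12x = 0
x = 0 or x = −12, giving (0, 13) and (−12, −1).
Chord length = distance between (0, 13) and (−12, −1) = √340 = 2√85.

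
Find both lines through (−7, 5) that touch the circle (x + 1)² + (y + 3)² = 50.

A line y − (5) = m(x − (−7)) is tangent when its distance from (−1, −3) is 5√2:
[m·(6) − (−8)]² = 50(m² + 1)
7m² − 48m − 7 = 0, so m = −1/7 or m = 7.
With m = −1/7: x + 7y = 28. With m = 7: 7x − y = −54.

x + 7y = 28 and 7x − y = −54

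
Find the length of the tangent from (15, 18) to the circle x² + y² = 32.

√517

With centre O = (0, 0), |OP|² = 549 and r² = 32.
The tangent meets the radius at right angles, so tangent² = |PO|² − r² = 549 − 32 = 517.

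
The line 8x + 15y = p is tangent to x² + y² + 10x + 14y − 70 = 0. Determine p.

p = −349 or p = 59

Tangency holds when the distance from the centre (−5, −7) to the line equals the radius 12:
|8·(−5) + 15·(−7) − p| / √289 = 12
|p − (−145)| = 12·17, so p = 59 or p = −349.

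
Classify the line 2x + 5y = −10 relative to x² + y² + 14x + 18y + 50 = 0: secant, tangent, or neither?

Substituting the line into the circle gives 29x² + 210x + 450 = 0.
Δ = 44100 − 52200 = −8100.
No real roots: the line does not meet the circle.

neither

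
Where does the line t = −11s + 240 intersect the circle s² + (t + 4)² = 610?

Substitute t = −11s + 240:
122s² − 5368s + 58926 = 0  ⟹  s² − 44s + 483 = 0
s = 23 or s = 21, giving (23, −13) and (21, 9).

(21, 9) and (23, −13)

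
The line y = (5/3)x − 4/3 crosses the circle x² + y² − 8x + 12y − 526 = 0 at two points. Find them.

From the line, y = (−4 + 5x)/3. Substituting:
34x² + 68x − 4862 = 0  ⟹  x² + 2x − 143 = 0
x = 11 or x = −13, giving (11, 17) and (−13, −23).

(−13, −23) and (11, 17)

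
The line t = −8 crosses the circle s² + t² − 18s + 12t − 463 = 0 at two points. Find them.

From the line, t = −8. Substituting:
s² − 18s − 495 = 0
s = 33 or s = −15, giving (33, −8) and (−15, −8).

(−15, −8) and (33, −8)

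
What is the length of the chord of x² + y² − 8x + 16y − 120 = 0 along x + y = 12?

12√2

The distance from (4, −8) to the line is 16/√2, and r² = 200.
Half the chord is √(r² − d²) = √(72), so the full chord is 12√2.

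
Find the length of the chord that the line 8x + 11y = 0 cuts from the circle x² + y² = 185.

Centre (0, 0), r² = 185. Perpendicular distance d from centre to line = |0| / √185 = 0/√185.
Half the chord is √(r² − d²) = √(185), so the full chord is 2√185.

2√185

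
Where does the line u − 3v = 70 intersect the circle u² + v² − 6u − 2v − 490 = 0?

Substitute v = (−70 + u)/3:
10u² − 200u + 910 = 0  ⟹  u² − 20u + 91 = 0
u = 13 or u = 7, giving (13, −19) and (7, −21).

(7, −21) and (13, −19)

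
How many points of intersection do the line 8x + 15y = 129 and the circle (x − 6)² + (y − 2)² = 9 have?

Substituting the line into the circle gives 289x² − 4284x + 15876 = 0.
Discriminant = (−4284)² − 4·289·(15876) = 0.
A repeated root: the line is tangent.

1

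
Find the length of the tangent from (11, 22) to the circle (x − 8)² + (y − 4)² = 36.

Centre (8, 4), r² = 36. |PO|² = (3)² + (18)² = 333.
Power of the point: PT² = |PO|² − r² = 297, so PT = 3√33.

3√33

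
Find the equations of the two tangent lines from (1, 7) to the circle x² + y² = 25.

3x − 4y = −25 and 4x + 3y = 25

Let a tangent through (1, 7) have slope m. Its distance from (0, 0) must equal 5:
(−1m − (−7))² = 25(m² + 1)
12m² + 7m − 12 = 0, so m = 3/4 or m = −4/3.
With m = 3/4: 3x − 4y = −25. With m = −4/3: 4x + 3y = 25.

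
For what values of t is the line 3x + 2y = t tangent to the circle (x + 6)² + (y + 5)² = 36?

t = −28 ± 6√13

The line touches the circle iff its distance from (−6, −5) is 6:
|3·(−6) + 2·(−5) − t| / √13 = 6
|t − (−28)| = 6√13.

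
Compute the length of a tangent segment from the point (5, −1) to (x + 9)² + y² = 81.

The centre is (−9, 0) and r = 9. The square of the distance from P to the centre is 196 + 1 = 197.
The tangent meets the radius at right angles, so tangent² = |PO|² − r² = 197 − 81 = 116.

2√29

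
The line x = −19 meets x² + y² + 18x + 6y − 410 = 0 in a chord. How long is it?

40

The distance from (−9, −3) to the line is 10, and r² = 500.
Half the chord is √(r² − d²) = √(400), so the full chord is 40.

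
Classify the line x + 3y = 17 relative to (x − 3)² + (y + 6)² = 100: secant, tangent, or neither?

Substituting the line into the circle gives 10x² − 124x + 406 = 0.
Discriminant = (−124)² − 4·10·(406) = −864 < 0.
No real roots: the line does not meet the circle.

neither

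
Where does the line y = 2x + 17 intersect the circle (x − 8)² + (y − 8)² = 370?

From the line, y = 2x + 17. Substituting:
5x² + 20x − 225 = 0  ⟹  x² + 4x − 45 = 0
x = 5 or x = −9, giving (5, 27) and (−9, −1).

(−9, −1) and (5, 27)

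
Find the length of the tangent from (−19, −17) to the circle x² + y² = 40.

The centre is (0, 0) and r = 2√10. The square of the distance from P to the centre is 361 + 289 = 650.
The tangent meets the radius at right angles, so tangent² = |PO|² − r² = 650 − 40 = 610.

√610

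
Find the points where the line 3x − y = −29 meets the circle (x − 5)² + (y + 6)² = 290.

(−12, −7) and (−8, 5)

Express y = 3x + 29 and substitute into the circle:
10x² + 200x + 960 = 0  ⟹  x² + 20x + 96 = 0
x = −8 or x = −12, giving (−8, 5) and (−12, −7).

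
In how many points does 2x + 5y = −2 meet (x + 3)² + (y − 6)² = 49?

Substituting the line into the circle gives 29x² + 278x + 24 = 0.
Discriminant = (278)² − 4·29·(24) = 74500 > 0.
Two real roots: the line is a secant.

2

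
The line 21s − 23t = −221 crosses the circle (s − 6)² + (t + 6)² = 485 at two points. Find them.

Express t = (221 + 21s)/23 and substitute into the circle:
970s² + 8730s − 108640 = 0  ⟹  s² + 9s − 112 = 0
s = 7 or s = −16, giving (7, 16) and (−16, −5).

(−16, −5) and (7, 16)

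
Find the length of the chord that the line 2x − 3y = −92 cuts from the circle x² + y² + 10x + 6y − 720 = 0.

6√13

Substitute y = (92 + 2x)/3:
13x² + 494x + 3640 = 0  ⟹  x² + 38x + 280 = 0
x = −10 or x = −28, giving (−10, 24) and (−28, 12).
|(−10, 24) − (−28, 12)| = √((18)² + (12)²) = 6√13.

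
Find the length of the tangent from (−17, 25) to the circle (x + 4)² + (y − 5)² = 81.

2√122

With centre O = (−4, 5), |OP|² = 569 and r² = 81.
The tangent meets the radius at right angles, so tangent² = |PO|² − r² = 569 − 81 = 488.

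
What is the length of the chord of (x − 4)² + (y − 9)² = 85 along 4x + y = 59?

Centre (4, 9), r² = 85. Perpendicular distance d from centre to line = |−34| / √17 = 34/√17.
Chord = 2√(r² − d²) = 2·√(17) = 2√17.

2√17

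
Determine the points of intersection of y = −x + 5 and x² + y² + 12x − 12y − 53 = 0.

(−11, 16) and (4, 1)

Substitute y = −x + 5:
2x² + 14x − 88 = 0  ⟹  x² + 7x − 44 = 0
x = 4 or x = −11, giving (4, 1) and (−11, 16).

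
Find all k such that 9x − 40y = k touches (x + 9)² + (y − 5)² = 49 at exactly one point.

k = −568 or k = 6

Tangency holds when the distance from the centre (−9, 5) to the line equals the radius 7:
|9·(−9) − 40·5 − k| / √1681 = 7
|k − (−281)| = 7·41, so k = 6 or k = −568.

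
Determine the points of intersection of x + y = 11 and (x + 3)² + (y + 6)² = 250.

(2, 9) and (12, −1)

Substitute y = −x + 11:
2x² − 28x + 48 = 0  ⟹  x² − 14x + 24 = 0
x = 12 or x = 2, giving (12, −1) and (2, 9).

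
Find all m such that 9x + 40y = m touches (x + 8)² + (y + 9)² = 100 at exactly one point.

m = −842 or m = −22

The line touches the circle iff its distance from (−8, −9) is 10:
|9·(−8) + 40·(−9) − m| / √1681 = 10
|m − (−432)| = 10·41, so m = −22 or m = −842.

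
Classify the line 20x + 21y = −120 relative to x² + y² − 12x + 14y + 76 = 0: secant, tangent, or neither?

Centre (6, −7), r² = 9. Distance² from centre to line = (93)²/841 = 8649/841.
Since d² > r², the line lies outside the circle.

neither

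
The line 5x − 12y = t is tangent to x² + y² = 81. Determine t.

The line touches the circle iff its distance from (0, 0) is 9:
|5·0 − 12·0 − t| / √169 = 9
|t| = 9·13, so t = 117 or t = −117.

t = −117 or t = 117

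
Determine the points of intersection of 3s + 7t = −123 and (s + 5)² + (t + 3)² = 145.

(−13, −12) and (−6, −15)

From the line, t = (−123 − 3s)/7. Substituting:
58s² + 1102s + 4524 = 0  ⟹  s² + 19s + 78 = 0
s = −6 or s = −13, giving (−6, −15) and (−13, −12).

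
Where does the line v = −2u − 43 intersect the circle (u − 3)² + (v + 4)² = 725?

(−23, 3) and (−7, −29)

Substitute v = −2u − 43:
5u² + 150u + 805 = 0  ⟹  u² + 30u + 161 = 0
u = −7 or u = −23, giving (−7, −29) and (−23, 3).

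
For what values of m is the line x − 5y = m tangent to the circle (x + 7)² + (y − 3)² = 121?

For a tangent, require d(centre, line) = r = 11.
|1·(−7) − 5·3 − m| / √26 = 11
|m − (−22)| = 11√26.

m = −22 ± 11√26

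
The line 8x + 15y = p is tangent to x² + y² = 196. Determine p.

p = −238 or p = 238

Tangency holds when the distance from the centre (0, 0) to the line equals the radius 14:
|8·0 + 15·0 − p| / √289 = 14
|p| = 14·17, so p = 238 or p = −238.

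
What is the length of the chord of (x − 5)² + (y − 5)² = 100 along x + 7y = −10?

10√2

The distance from (5, 5) to the line is 50/√50, and r² = 100.
Half the chord is √(r² − d²) = √(50), so the full chord is 10√2.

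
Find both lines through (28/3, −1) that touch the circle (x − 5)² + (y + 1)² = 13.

3x − 2y = 30 and 3x + 2y = 26

Let a tangent through (28/3, −1) have slope m. Its distance from (5, −1) must equal √13:
(−13/3m − (0))² = 13(m² + 1)
4m² − 9 = 0, so m = 3/2 or m = −3/2.
Through (28/3, −1) these give 3x − 2y = 30 and 3x + 2y = 26.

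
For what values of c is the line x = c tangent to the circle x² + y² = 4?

c = −2 or c = 2

The line touches the circle iff its distance from (0, 0) is 2:
|1·0 + 0·0 − c| / √1 = 2
|c| = 2, so c = 2 or c = −2.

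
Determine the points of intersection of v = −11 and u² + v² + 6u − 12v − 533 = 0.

(−20, −11) and (14, −11)

From the line, v = −11. Substituting:
u² + 6u − 280 = 0
u = 14 or u = −20, giving (14, −11) and (−20, −11).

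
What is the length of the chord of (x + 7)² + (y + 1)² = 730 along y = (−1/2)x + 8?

22√5

Substitute y = (16 − x)/2:
5x² + 20x − 2400 = 0  ⟹  x² + 4x − 480 = 0
x = 20 or x = −24, giving (20, −2) and (−24, 20).
Chord length = distance between (20, −2) and (−24, 20) = √2420 = 22√5.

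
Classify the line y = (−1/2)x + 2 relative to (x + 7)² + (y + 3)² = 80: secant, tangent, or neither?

secant

d² = (1·(−7) + 2·(−3) − (4))²/5 = 289/5; r² = 80.
Since d² < r², the line cuts the circle twice.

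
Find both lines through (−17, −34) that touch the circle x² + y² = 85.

Write the tangent as mx − y + (−34 − m·(−17)) = 0 and set its distance from the centre to √85:
(17m − (34))² = 85(m² + 1)
12m² − 68m + 63 = 0, so m = 7/6 or m = 9/2.
Through (−17, −34) these give 7x − 6y = 85 and 9x − 2y = −85.

7x − 6y = 85 and 9x − 2y = −85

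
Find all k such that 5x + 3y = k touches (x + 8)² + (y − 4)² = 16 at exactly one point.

The line touches the circle iff its distance from (−8, 4) is 4:
|5·(−8) + 3·4 − k| / √34 = 4
|k − (−28)| = 4√34.

k = −28 ± 4√34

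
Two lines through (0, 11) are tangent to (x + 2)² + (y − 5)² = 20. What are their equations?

x − 2y = −22 and 2x + y = 11

Let a tangent through (0, 11) have slope m. Its distance from (−2, 5) must equal 2√5:
[m·(−2) − (−6)]² = 20(m² + 1)
2m² + 3m − 2 = 0, so m = 1/2 or m = −2.
Through (0, 11) these give x − 2y = −22 and 2x + y = 11.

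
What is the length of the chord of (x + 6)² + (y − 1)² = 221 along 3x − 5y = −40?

5√34

From the line, y = (40 + 3x)/5. Substituting:
34x² + 510x − 3400 = 0  ⟹  x² + 15x − 100 = 0
x = 5 or x = −20, giving (5, 11) and (−20, −4).
|(5, 11) − (−20, −4)| = √((25)² + (15)²) = 5√34.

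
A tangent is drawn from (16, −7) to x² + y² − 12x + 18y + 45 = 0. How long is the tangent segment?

The centre is (6, −9) and r = 6√2. The square of the distance from P to the centre is 100 + 4 = 104.
By the tangent–radius right angle, tangent length = √(|PO|² − r²) = √32 = 4√2.

4√2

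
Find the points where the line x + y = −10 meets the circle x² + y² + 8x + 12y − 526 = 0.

(−21, 11) and (13, −23)

From the line, y = −x − 10. Substituting:
2x² + 16x − 546 = 0  ⟹  x² + 8x − 273 = 0
x = 13 or x = −21, giving (13, −23) and (−21, 11).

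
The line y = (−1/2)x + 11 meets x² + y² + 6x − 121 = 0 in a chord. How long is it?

From the line, y = (22 − x)/2. Substituting:
5x² − 20x = 0  ⟹  x² − 4x = 0
x = 4 or x = 0, giving (4, 9) and (0, 11).
|(4, 9) − (0, 11)| = √((4)² + (−2)²) = 2√5.

2√5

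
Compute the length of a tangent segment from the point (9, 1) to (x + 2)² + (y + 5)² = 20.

Centre (−2, −5), r² = 20. |PO|² = (11)² + (6)² = 157.
The tangent meets the radius at right angles, so tangent² = |PO|² − r² = 157 − 20 = 137.

√137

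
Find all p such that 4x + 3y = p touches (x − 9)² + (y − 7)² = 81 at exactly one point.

p = 12 or p = 102

For a tangent, require d(centre, line) = r = 9.
|4·9 + 3·7 − p| / √25 = 9
|p − (57)| = 9·5, so p = 102 or p = 12.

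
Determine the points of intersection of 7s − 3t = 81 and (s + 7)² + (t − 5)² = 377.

From the line, t = (−81 + 7s)/3. Substituting:
58s² − 1218s + 6264 = 0  ⟹  s² − 21s + 108 = 0
s = 12 or s = 9, giving (12, 1) and (9, −6).

(9, −6) and (12, 1)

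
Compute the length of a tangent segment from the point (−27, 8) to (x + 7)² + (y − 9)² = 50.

3√39

Centre (−7, 9), r² = 50. |PO|² = (−20)² + (−1)² = 401.
Power of the point: PT² = |PO|² − r² = 351, so PT = 3√39.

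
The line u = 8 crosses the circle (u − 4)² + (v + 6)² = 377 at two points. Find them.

(8, −25) and (8, 13)

The line gives u = 8. Substituting into the circle:
v² + 12v − 325 = 0
v = 13 or v = −25, giving (8, 13) and (8, −25).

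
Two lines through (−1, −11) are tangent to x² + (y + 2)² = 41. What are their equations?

5x + 4y = −49 and 4x − 5y = 51

Let a tangent through (−1, −11) have slope m. Its distance from (0, −2) must equal √41:
[m·(1) − (9)]² = 41(m² + 1)
20m² + 9m − 20 = 0, so m = −5/4 or m = 4/5.
Through (−1, −11) these give 5x + 4y = −49 and 4x − 5y = 51.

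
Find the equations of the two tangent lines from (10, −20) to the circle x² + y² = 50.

7x + y = 50 and x + y = −10

A line y − (−20) = m(x − (10)) is tangent when its distance from (0, 0) is 5√2:
(−10m − (20))² = 50(m² + 1)
m² + 8m + 7 = 0, so m = −7 or m = −1.
With m = −7: 7x + y = 50. With m = −1: x + y = −10.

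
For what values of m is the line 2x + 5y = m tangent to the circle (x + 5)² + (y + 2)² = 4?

m = −20 ± 2√29

Tangency holds when the distance from the centre (−5, −2) to the line equals the radius 2:
|2·(−5) + 5·(−2) − m| / √29 = 2
|m − (−20)| = 2√29.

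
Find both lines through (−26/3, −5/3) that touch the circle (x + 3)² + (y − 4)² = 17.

Let a tangent through (−26/3, −5/3) have slope m. Its distance from (−3, 4) must equal √17:
[m·(17/3) − (17/3)]² = 17(m² + 1)
4m² − 17m + 4 = 0, so m = 4 or m = 1/4.
Through (−26/3, −5/3) these give 4x − y = −33 and x − 4y = −2.

4x − y = −33 and x − 4y = −2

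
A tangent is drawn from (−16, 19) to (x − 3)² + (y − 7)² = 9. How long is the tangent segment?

With centre O = (3, 7), |OP|² = 505 and r² = 9.
By the tangent–radius right angle, tangent length = √(|PO|² − r²) = √496 = 4√31.

4√31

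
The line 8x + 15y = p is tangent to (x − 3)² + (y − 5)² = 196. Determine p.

p = −139 or p = 337

For a tangent, require d(centre, line) = r = 14.
|8·3 + 15·5 − p| / √289 = 14
|p − (99)| = 14·17, so p = 337 or p = −139.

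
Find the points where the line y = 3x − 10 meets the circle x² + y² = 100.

Substitute y = 3x − 10:
10x² − 60x = 0  ⟹  x² − 6x = 0
x = 6 or x = 0, giving (6, 8) and (0, −10).

(0, −10) and (6, 8)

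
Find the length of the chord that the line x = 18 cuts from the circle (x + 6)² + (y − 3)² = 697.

22

The line gives x = 18. Substituting into the circle:
y² − 6y − 112 = 0
y = 14 or y = −8, giving (18, 14) and (18, −8).
|(18, 14) − (18, −8)| = √((0)² + (22)²) = 22.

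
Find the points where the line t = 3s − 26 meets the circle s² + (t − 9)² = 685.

(3, −17) and (18, 28)

From the line, t = 3s − 26. Substituting:
10s² − 210s + 540 = 0  ⟹  s² − 21s + 54 = 0
s = 18 or s = 3, giving (18, 28) and (3, −17).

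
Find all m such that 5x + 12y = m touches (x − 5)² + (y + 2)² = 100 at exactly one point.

m = −129 or m = 131

For a tangent, require d(centre, line) = r = 10.
|5·5 + 12·(−2) − m| / √169 = 10
|m − (1)| = 10·13, so m = 131 or m = −129.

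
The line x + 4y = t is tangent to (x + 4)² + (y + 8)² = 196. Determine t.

t = −36 ± 14√17

For a tangent, require d(centre, line) = r = 14.
|1·(−4) + 4·(−8) − t| / √17 = 14
|t − (−36)| = 14√17.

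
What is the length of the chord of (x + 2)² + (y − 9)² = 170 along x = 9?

14

The line gives x = 9. Substituting into the circle:
y² − 18y + 32 = 0
y = 16 or y = 2, giving (9, 16) and (9, 2).
Chord length = distance between (9, 16) and (9, 2) = √196 = 14.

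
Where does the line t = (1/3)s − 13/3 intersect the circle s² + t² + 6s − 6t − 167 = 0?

Substitute t = (−13 + s)/3:
10s² + 10s − 1100 = 0  ⟹  s² + s − 110 = 0
s = 10 or s = −11, giving (10, −1) and (−11, −8).

(−11, −8) and (10, −1)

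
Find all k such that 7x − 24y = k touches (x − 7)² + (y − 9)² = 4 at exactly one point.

k = −217 or k = −117

Tangency holds when the distance from the centre (7, 9) to the line equals the radius 2:
|7·7 − 24·9 − k| / √625 = 2
|k − (−167)| = 2·25, so k = −117 or k = −217.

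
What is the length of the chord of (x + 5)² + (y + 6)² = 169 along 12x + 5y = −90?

Centre (−5, −6), r² = 169. Perpendicular distance d from centre to line = |0| / √169 = 0/√169.
Half the chord is √(r² − d²) = √(169), so the full chord is 26.

26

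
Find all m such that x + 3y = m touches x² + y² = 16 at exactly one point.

m = ±4√10

Tangency holds when the distance from the centre (0, 0) to the line equals the radius 4:
|1·0 + 3·0 − m| / √10 = 4
|m| = 4√10.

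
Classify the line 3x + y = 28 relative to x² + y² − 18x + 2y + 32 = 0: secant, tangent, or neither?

secant

d² = (3·9 + 1·(−1) − (28))²/10 = 2/5; r² = 50.
Since d² < r², the line cuts the circle twice.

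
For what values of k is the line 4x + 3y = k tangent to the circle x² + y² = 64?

k = −40 or k = 40

For a tangent, require d(centre, line) = r = 8.
|4·0 + 3·0 − k| / √25 = 8
|k| = 8·5, so k = 40 or k = −40.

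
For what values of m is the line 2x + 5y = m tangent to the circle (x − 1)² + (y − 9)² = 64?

The line touches the circle iff its distance from (1, 9) is 8:
|2·1 + 5·9 − m| / √29 = 8
|m − (47)| = 8√29.

m = 47 ± 8√29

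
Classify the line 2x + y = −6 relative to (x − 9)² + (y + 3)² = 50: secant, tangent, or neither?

neither

Centre (9, −3), r² = 50. Distance² from centre to line = (21)²/5 = 441/5.
Since d² > r², the line lies outside the circle.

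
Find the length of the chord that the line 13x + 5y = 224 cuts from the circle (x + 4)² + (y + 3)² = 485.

√194

The distance from (−4, −3) to the line is 291/√194, and r² = 485.
Half the chord is √(r² − d²) = √(97/2), so the full chord is √194.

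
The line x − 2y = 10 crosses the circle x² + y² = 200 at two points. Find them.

Express y = (−10 + x)/2 and substitute into the circle:
5x² − 20x − 700 = 0  ⟹  x² − 4x − 140 = 0
x = 14 or x = −10, giving (14, 2) and (−10, −10).

(−10, −10) and (14, 2)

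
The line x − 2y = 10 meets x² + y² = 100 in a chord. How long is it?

8√5

Express y = (−10 + x)/2 and substitute into the circle:
5x² − 20x − 300 = 0  ⟹  x² − 4x − 60 = 0
x = 10 or x = −6, giving (10, 0) and (−6, −8).
Chord length = distance between (10, 0) and (−6, −8) = √320 = 8√5.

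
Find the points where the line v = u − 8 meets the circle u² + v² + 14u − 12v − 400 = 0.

Substitute v = u − 8:
2u² − 14u − 240 = 0  ⟹  u² − 7u − 120 = 0
u = 15 or u = −8, giving (15, 7) and (−8, −16).

(−8, −16) and (15, 7)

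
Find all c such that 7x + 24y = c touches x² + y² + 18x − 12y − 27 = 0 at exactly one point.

c = −219 or c = 381

The line touches the circle iff its distance from (−9, 6) is 12:
|7·(−9) + 24·6 − c| / √625 = 12
|c − (81)| = 12·25, so c = 381 or c = −219.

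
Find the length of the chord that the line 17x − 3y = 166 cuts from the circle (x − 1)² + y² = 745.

The distance from (1, 0) to the line is 149/√298, and r² = 745.
Half the chord is √(r² − d²) = √(1341/2), so the full chord is 3√298.

3√298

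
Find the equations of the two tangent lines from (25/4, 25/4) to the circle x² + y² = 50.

Let a tangent through (25/4, 25/4) have slope m. Its distance from (0, 0) must equal 5√2:
(−25/4m − (−25/4))² = 50(m² + 1)
7m² + 50m + 7 = 0, so m = −7 or m = −1/7.
Through (25/4, 25/4) these give 7x + y = 50 and x + 7y = 50.

7x + y = 50 and x + 7y = 50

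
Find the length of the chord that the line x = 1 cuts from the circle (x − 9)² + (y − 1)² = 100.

12

Centre (9, 1), r² = 100. Perpendicular distance d from centre to line = |8| / √1 = 8.
Chord = 2√(r² − d²) = 2·√(36) = 12.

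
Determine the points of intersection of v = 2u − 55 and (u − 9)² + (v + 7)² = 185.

Express v = 2u − 55 and substitute into the circle:
5u² − 210u + 2200 = 0  ⟹  u² − 42u + 440 = 0
u = 22 or u = 20, giving (22, −11) and (20, −15).

(20, −15) and (22, −11)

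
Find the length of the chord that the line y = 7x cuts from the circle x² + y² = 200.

From the line, y = 7x. Substituting:
50x² − 200 = 0  ⟹  x² − 4 = 0
x = 2 or x = −2, giving (2, 14) and (−2, −14).
|(2, 14) − (−2, −14)| = √((4)² + (28)²) = 20√2.

20√2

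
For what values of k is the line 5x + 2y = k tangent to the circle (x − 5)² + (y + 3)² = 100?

k = 19 ± 10√29

For a tangent, require d(centre, line) = r = 10.
|5·5 + 2·(−3) − k| / √29 = 10
|k − (19)| = 10√29.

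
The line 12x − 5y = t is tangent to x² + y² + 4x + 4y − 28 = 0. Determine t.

t = −92 or t = 64

The line touches the circle iff its distance from (−2, −2) is 6:
|12·(−2) − 5·(−2) − t| / √169 = 6
|t − (−14)| = 6·13, so t = 64 or t = −92.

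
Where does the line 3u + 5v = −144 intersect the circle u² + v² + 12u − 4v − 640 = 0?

Express v = (−144 − 3u)/5 and substitute into the circle:
34u² + 1224u + 7616 = 0  ⟹  u² + 36u + 224 = 0
u = −8 or u = −28, giving (−8, −24) and (−28, −12).

(−28, −12) and (−8, −24)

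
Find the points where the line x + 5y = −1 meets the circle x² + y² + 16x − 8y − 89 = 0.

From the line, y = (−1 − x)/5. Substituting:
26x² + 442x − 2184 = 0  ⟹  x² + 17x − 84 = 0
x = 4 or x = −21, giving (4, −1) and (−21, 4).

(−21, 4) and (4, −1)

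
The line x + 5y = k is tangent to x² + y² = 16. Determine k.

Tangency holds when the distance from the centre (0, 0) to the line equals the radius 4:
|1·0 + 5·0 − k| / √26 = 4
|k| = 4√26.

k = ±4√26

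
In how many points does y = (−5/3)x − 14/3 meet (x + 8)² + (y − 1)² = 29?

2

Substituting the line into the circle gives 34x² + 314x + 604 = 0.
Discriminant = (314)² − 4·34·(604) = 16452 > 0.
Two real roots: the line is a secant.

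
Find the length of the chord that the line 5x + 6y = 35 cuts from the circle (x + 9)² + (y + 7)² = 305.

Centre (−9, −7), r² = 305. Perpendicular distance d from centre to line = |−122| / √61 = 122/√61.
Half the chord is √(r² − d²) = √(61), so the full chord is 2√61.

2√61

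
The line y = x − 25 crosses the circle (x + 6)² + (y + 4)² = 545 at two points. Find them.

Substitute y = x − 25:
2x² − 30x − 68 = 0  ⟹  x² − 15x − 34 = 0
x = 17 or x = −2, giving (17, −8) and (−2, −27).

(−2, −27) and (17, −8)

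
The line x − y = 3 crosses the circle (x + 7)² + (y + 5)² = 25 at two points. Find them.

(−7, −10) and (−2, −5)

Express y = x − 3 and substitute into the circle:
2x² + 18x + 28 = 0  ⟹  x² + 9x + 14 = 0
x = −2 or x = −7, giving (−2, −5) and (−7, −10).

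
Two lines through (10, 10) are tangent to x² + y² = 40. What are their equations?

A line y − (10) = m(x − (10)) is tangent when its distance from (0, 0) is 2√10:
(−10m − (−10))² = 40(m² + 1)
3m² − 10m + 3 = 0, so m = 3 or m = 1/3.
Through (10, 10) these give 3x − y = 20 and x − 3y = −20.

3x − y = 20 and x − 3y = −20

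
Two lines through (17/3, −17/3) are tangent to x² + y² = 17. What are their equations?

Write the tangent as mx − y + (−17/3 − m·(17/3)) = 0 and set its distance from the centre to √17:
[m·(−17/3) − (17/3)]² = 17(m² + 1)
4m² + 17m + 4 = 0, so m = −1/4 or m = −4.
With m = −1/4: x + 4y = −17. With m = −4: 4x + y = 17.

x + 4y = −17 and 4x + y = 17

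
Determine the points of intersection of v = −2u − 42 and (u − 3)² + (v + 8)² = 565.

(−20, −2) and (−6, −30)

Express v = −2u − 42 and substitute into the circle:
5u² + 130u + 600 = 0  ⟹  u² + 26u + 120 = 0
u = −6 or u = −20, giving (−6, −30) and (−20, −2).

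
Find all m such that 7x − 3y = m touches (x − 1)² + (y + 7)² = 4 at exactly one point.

The line touches the circle iff its distance from (1, −7) is 2:
|7·1 − 3·(−7) − m| / √58 = 2
|m − (28)| = 2√58.

m = 28 ± 2√58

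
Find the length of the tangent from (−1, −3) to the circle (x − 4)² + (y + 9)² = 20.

√41

The centre is (4, −9) and r = 2√5. The square of the distance from P to the centre is 25 + 36 = 61.
Power of the point: PT² = |PO|² − r² = 41, so PT = √41.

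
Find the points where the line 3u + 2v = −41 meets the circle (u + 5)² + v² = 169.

(−17, 5) and (−5, −13)

Express v = (−41 − 3u)/2 and substitute into the circle:
13u² + 286u + 1105 = 0  ⟹  u² + 22u + 85 = 0
u = −5 or u = −17, giving (−5, −13) and (−17, 5).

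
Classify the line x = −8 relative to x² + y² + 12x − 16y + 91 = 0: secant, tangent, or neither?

Centre (−6, 8), r² = 9. Distance² from centre to line = (2)² = 4.
Since d² < r², the line cuts the circle twice.

secant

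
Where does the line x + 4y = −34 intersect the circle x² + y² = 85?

Substitute y = (−34 − x)/4:
17x² + 68x − 204 = 0  ⟹  x² + 4x − 12 = 0
x = 2 or x = −6, giving (2, −9) and (−6, −7).

(−6, −7) and (2, −9)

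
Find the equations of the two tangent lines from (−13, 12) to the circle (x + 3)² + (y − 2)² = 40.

Let a tangent through (−13, 12) have slope m. Its distance from (−3, 2) must equal 2√10:
[m·(10) − (−10)]² = 40(m² + 1)
3m² + 10m + 3 = 0, so m = −3 or m = −1/3.
With m = −3: 3x + y = −27. With m = −1/3: x + 3y = 23.

3x + y = −27 and x + 3y = 23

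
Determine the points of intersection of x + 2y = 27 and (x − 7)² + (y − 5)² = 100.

(1, 13) and (17, 5)

Substitute y = (27 − x)/2:
5x² − 90x + 85 = 0  ⟹  x² − 18x + 17 = 0
x = 17 or x = 1, giving (17, 5) and (1, 13).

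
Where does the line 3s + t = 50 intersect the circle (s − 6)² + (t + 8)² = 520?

From the line, t = −3s + 50. Substituting:
10s² − 360s + 2880 = 0  ⟹  s² − 36s + 288 = 0
s = 24 or s = 12, giving (24, −22) and (12, 14).

(12, 14) and (24, −22)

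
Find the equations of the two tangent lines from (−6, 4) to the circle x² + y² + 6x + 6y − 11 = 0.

Write the tangent as mx − y + (4 − m·(−6)) = 0 and set its distance from the centre to √29:
[m·(3) − (−7)]² = 29(m² + 1)
10m² − 21m − 10 = 0, so m = −2/5 or m = 5/2.
Through (−6, 4) these give 2x + 5y = 8 and 5x − 2y = −38.

2x + 5y = 8 and 5x − 2y = −38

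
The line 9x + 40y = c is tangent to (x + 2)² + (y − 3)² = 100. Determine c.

c = −308 or c = 512

The line touches the circle iff its distance from (−2, 3) is 10:
|9·(−2) + 40·3 − c| / √1681 = 10
|c − (102)| = 10·41, so c = 512 or c = −308.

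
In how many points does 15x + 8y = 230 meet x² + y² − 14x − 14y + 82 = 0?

Centre (7, 7), r² = 16. Distance² from centre to line = (−69)²/289 = 4761/289.
Since d² > r², the line lies outside the circle.

0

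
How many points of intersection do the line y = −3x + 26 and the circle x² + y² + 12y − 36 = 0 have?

Substituting the line into the circle gives 10x² − 192x + 952 = 0.
Discriminant = (−192)² − 4·10·(952) = −1216 < 0.
No real roots: the line does not meet the circle.

0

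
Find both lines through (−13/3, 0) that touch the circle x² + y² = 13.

Write the tangent as mx − y + (0 − m·(−13/3)) = 0 and set its distance from the centre to √13:
(13/3m − (0))² = 13(m² + 1)
4m² − 9 = 0, so m = −3/2 or m = 3/2.
With m = −3/2: 3x + 2y = −13. With m = 3/2: 3x − 2y = −13.

3x + 2y = −13 and 3x − 2y = −13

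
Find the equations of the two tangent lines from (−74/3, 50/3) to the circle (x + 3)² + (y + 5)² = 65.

7x + 4y = −106 and 4x + 7y = 18

A line y − (50/3) = m(x − (−74/3)) is tangent when its distance from (−3, −5) is √65:
[m·(65/3) − (−65/3)]² = 65(m² + 1)
28m² + 65m + 28 = 0, so m = −7/4 or m = −4/7.
With m = −7/4: 7x + 4y = −106. With m = −4/7: 4x + 7y = 18.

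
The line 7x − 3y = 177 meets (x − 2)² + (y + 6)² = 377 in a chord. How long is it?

Centre (2, −6), r² = 377. Perpendicular distance d from centre to line = |−145| / √58 = 145/√58.
Half the chord is √(r² − d²) = √(29/2), so the full chord is √58.

√58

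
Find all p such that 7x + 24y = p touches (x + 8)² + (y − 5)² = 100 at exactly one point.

The line touches the circle iff its distance from (−8, 5) is 10:
|7·(−8) + 24·5 − p| / √625 = 10
|p − (64)| = 10·25, so p = 314 or p = −186.

p = −186 or p = 314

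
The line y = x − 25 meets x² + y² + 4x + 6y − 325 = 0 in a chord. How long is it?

10√2

Centre (−2, −3), r² = 338. Perpendicular distance d from centre to line = |−24| / √2 = 24/√2.
Half the chord is √(r² − d²) = √(50), so the full chord is 10√2.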